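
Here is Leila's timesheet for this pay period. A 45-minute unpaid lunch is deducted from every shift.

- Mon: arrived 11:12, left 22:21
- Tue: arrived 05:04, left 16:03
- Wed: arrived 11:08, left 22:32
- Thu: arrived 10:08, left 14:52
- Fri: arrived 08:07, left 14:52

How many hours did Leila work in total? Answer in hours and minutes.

41 h 16 min

Mon: 11:12–22:21 = 11 h 9 min; less 45 min break → 10 h 24 min
Tue: 05:04–16:03 = 10 h 59 min; less 45 min break → 10 h 14 min
Wed: 11:08–22:32 = 11 h 24 min; less 45 min break → 10 h 39 min
Thu: 10:08–14:52 = 4 h 44 min; less 45 min break → 3 h 59 min
Fri: 08:07–14:52 = 6 h 45 min; less 45 min break → 6 h 0 min
Total: 10 h 24 min + 10 h 14 min + 10 h 39 min + 3 h 59 min + 6 h 0 min = 41 h 16 min.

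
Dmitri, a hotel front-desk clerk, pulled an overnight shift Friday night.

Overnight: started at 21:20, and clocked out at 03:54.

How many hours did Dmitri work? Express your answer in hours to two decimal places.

Overnight: 21:20 → midnight = 2 h 40 min; midnight → 03:54 = 3 h 54 min; span 6 h 34 min

6.57 hours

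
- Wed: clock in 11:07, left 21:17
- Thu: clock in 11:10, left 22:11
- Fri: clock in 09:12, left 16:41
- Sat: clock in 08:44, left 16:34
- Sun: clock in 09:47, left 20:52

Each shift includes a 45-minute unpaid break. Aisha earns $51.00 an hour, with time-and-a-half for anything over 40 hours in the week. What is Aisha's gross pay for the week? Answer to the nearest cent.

Wed: 11:07–21:17 = 10 h 10 min; less 45 min break → 9 h 25 min
Thu: 11:10–22:11 = 11 h 1 min; less 45 min break → 10 h 16 min
Fri: 09:12–16:41 = 7 h 29 min; less 45 min break → 6 h 44 min
Sat: 08:44–16:34 = 7 h 50 min; less 45 min break → 7 h 5 min
Sun: 09:47–20:52 = 11 h 5 min; less 45 min break → 10 h 20 min
Total worked: 43 h 50 min = 2630 min.
Regular 40 h 0 min = 2400 min at $51.00/h; overtime 3 h 50 min = 230 min at $76.50/h.
Pay = (2400 × $51.00 + 230 × $76.50) ÷ 60 = $2333.25.

$2333.25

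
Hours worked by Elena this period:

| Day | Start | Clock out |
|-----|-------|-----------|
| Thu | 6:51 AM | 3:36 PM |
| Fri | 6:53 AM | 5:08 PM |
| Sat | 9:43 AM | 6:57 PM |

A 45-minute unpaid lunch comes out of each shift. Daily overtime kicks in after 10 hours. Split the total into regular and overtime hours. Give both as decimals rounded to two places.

Regular 25.98 hours, overtime 0.00 hours

Thu: 6:51 AM–3:36 PM = 8 h 45 min; less 45 min break → 8 h 0 min
Fri: 6:53 AM–5:08 PM = 10 h 15 min; less 45 min break → 9 h 30 min
Sat: 9:43 AM–6:57 PM = 9 h 14 min; less 45 min break → 8 h 29 min
Thu reg 8 h 0 min / OT 0 h 0 min; Fri reg 9 h 30 min / OT 0 h 0 min; Sat reg 8 h 29 min / OT 0 h 0 min.
Totals: regular 25 h 59 min, overtime 0 h 0 min.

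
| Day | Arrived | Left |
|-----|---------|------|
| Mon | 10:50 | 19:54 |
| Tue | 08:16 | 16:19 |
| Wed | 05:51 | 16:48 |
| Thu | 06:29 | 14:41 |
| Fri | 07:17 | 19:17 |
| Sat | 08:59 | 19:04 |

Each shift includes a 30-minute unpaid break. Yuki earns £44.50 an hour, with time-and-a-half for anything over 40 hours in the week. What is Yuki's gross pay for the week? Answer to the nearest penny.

Mon: 10:50–19:54 = 9 h 4 min; less 30 min break → 8 h 34 min
Tue: 08:16–16:19 = 8 h 3 min; less 30 min break → 7 h 33 min
Wed: 05:51–16:48 = 10 h 57 min; less 30 min break → 10 h 27 min
Thu: 06:29–14:41 = 8 h 12 min; less 30 min break → 7 h 42 min
Fri: 07:17–19:17 = 12 h 0 min; less 30 min break → 11 h 30 min
Sat: 08:59–19:04 = 10 h 5 min; less 30 min break → 9 h 35 min
Total worked: 55 h 21 min = 3321 min.
Regular 40 h 0 min = 2400 min at £44.50/h; overtime 15 h 21 min = 921 min at £66.75/h.
Pay = (2400 × £44.50 + 921 × £66.75) ÷ 60 = £2804.61.

£2804.61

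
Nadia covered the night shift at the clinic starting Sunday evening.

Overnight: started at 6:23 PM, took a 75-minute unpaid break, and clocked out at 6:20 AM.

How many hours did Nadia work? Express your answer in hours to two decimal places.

10.70 hours

Overnight: 6:23 PM → midnight = 5 h 37 min; midnight → 6:20 AM = 6 h 20 min; span 11 h 57 min; less 75 min break → 10 h 42 min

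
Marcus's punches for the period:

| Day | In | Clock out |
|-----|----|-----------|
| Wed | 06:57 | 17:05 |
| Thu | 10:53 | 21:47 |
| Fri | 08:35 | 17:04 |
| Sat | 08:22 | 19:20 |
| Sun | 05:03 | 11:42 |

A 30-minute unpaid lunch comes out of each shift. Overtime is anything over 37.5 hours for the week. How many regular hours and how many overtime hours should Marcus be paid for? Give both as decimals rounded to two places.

Wed: 06:57–17:05 = 10 h 8 min; less 30 min break → 9 h 38 min
Thu: 10:53–21:47 = 10 h 54 min; less 30 min break → 10 h 24 min
Fri: 08:35–17:04 = 8 h 29 min; less 30 min break → 7 h 59 min
Sat: 08:22–19:20 = 10 h 58 min; less 30 min break → 10 h 28 min
Sun: 05:03–11:42 = 6 h 39 min; less 30 min break → 6 h 9 min
Total worked: 44 h 38 min = 44.63 h.
Threshold 37.5 h → overtime 7 h 8 min, regular 37 h 30 min.

Regular 37.50 hours, overtime 7.13 hours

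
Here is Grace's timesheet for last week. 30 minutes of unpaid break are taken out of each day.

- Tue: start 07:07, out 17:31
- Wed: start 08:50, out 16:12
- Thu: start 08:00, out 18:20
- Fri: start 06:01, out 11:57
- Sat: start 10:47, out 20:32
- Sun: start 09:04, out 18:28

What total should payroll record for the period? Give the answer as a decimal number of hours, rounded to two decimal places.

Tue: 07:07–17:31 = 10 h 24 min; less 30 min break → 9 h 54 min
Wed: 08:50–16:12 = 7 h 22 min; less 30 min break → 6 h 52 min
Thu: 08:00–18:20 = 10 h 20 min; less 30 min break → 9 h 50 min
Fri: 06:01–11:57 = 5 h 56 min; less 30 min break → 5 h 26 min
Sat: 10:47–20:32 = 9 h 45 min; less 30 min break → 9 h 15 min
Sun: 09:04–18:28 = 9 h 24 min; less 30 min break → 8 h 54 min
Total: 9 h 54 min + 6 h 52 min + 9 h 50 min + 5 h 26 min + 9 h 15 min + 8 h 54 min = 50 h 11 min.

50.18 hours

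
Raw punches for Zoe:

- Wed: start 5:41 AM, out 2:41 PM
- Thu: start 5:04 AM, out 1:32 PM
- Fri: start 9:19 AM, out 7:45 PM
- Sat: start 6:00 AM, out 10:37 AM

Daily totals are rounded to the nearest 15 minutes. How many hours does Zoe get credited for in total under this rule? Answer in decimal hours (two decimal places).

32.50 hours

Wed: 5:41 AM–2:41 PM = 9 h 0 min → rounds to 9 h 0 min
Thu: 5:04 AM–1:32 PM = 8 h 28 min → rounds to 8 h 30 min
Fri: 9:19 AM–7:45 PM = 10 h 26 min → rounds to 10 h 30 min
Sat: 6:00 AM–10:37 AM = 4 h 37 min → rounds to 4 h 30 min
Total credited: 32 h 30 min.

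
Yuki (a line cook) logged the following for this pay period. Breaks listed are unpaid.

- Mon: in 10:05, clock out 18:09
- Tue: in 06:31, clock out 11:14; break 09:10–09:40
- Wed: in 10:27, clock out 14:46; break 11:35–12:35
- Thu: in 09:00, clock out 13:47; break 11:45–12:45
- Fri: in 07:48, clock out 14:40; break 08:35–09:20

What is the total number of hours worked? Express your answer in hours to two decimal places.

25.50 hours

Mon: 10:05–18:09 = 8 h 4 min
Tue: 06:31–11:14 = 4 h 43 min; less 30 min break → 4 h 13 min
Wed: 10:27–14:46 = 4 h 19 min; less 60 min break → 3 h 19 min
Thu: 09:00–13:47 = 4 h 47 min; less 60 min break → 3 h 47 min
Fri: 07:48–14:40 = 6 h 52 min; less 45 min break → 6 h 7 min
Total: 8 h 4 min + 4 h 13 min + 3 h 19 min + 3 h 47 min + 6 h 7 min = 25 h 30 min.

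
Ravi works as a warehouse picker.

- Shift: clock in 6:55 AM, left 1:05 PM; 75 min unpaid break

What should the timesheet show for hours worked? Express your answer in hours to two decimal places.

Shift: 6:55 AM–1:05 PM = 6 h 10 min; less 75 min break → 4 h 55 min

4.92 hours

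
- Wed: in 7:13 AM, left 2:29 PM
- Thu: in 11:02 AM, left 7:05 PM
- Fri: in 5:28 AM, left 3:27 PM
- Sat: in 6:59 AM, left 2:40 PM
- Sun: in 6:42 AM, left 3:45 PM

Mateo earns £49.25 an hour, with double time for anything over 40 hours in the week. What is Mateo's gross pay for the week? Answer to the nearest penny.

Wed: 7:13 AM–2:29 PM = 7 h 16 min
Thu: 11:02 AM–7:05 PM = 8 h 3 min
Fri: 5:28 AM–3:27 PM = 9 h 59 min
Sat: 6:59 AM–2:40 PM = 7 h 41 min
Sun: 6:42 AM–3:45 PM = 9 h 3 min
Total worked: 42 h 2 min = 2522 min.
Regular 40 h 0 min = 2400 min at £49.25/h; overtime 2 h 2 min = 122 min at £98.50/h.
Pay = (2400 × £49.25 + 122 × £98.50) ÷ 60 = £2170.28.

£2170.28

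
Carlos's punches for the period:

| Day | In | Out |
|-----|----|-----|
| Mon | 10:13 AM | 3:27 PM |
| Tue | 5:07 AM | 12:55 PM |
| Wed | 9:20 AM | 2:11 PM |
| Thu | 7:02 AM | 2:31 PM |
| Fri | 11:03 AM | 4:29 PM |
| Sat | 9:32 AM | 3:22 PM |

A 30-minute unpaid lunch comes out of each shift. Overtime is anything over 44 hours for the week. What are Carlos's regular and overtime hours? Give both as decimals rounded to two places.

Mon: 10:13 AM–3:27 PM = 5 h 14 min; less 30 min break → 4 h 44 min
Tue: 5:07 AM–12:55 PM = 7 h 48 min; less 30 min break → 7 h 18 min
Wed: 9:20 AM–2:11 PM = 4 h 51 min; less 30 min break → 4 h 21 min
Thu: 7:02 AM–2:31 PM = 7 h 29 min; less 30 min break → 6 h 59 min
Fri: 11:03 AM–4:29 PM = 5 h 26 min; less 30 min break → 4 h 56 min
Sat: 9:32 AM–3:22 PM = 5 h 50 min; less 30 min break → 5 h 20 min
Total worked: 33 h 38 min = 33.63 h.
Threshold 44 h → overtime 0 h 0 min, regular 33 h 38 min.

Regular 33.63 hours, overtime 0.00 hours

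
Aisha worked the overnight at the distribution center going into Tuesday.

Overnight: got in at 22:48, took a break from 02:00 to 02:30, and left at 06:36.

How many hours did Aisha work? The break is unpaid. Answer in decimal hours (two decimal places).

7.30 hours

Overnight: 22:48 → midnight = 1 h 12 min; midnight → 06:36 = 6 h 36 min; span 7 h 48 min; less 30 min break → 7 h 18 min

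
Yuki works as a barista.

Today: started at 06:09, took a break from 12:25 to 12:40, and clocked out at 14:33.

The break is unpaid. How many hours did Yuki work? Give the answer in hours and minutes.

8 h 9 min

Today: 06:09–14:33 = 8 h 24 min; less 15 min break → 8 h 9 min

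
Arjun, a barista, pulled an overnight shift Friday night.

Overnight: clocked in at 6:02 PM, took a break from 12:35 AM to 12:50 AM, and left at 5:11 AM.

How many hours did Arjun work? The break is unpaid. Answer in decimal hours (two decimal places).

10.90 hours

Overnight: 6:02 PM → midnight = 5 h 58 min; midnight → 5:11 AM = 5 h 11 min; span 11 h 9 min; less 15 min break → 10 h 54 min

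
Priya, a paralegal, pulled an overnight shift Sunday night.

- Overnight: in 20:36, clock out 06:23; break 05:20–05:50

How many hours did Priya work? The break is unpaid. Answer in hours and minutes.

9 h 17 min

Overnight: 20:36 → midnight = 3 h 24 min; midnight → 06:23 = 6 h 23 min; span 9 h 47 min; less 30 min break → 9 h 17 min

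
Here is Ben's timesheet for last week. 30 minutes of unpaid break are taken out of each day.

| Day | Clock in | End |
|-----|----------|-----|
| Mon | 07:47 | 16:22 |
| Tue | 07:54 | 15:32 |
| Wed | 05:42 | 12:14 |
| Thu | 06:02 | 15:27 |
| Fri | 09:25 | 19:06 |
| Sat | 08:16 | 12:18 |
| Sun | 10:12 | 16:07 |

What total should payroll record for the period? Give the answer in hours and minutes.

48 h 18 min

Mon: 07:47–16:22 = 8 h 35 min; less 30 min break → 8 h 5 min
Tue: 07:54–15:32 = 7 h 38 min; less 30 min break → 7 h 8 min
Wed: 05:42–12:14 = 6 h 32 min; less 30 min break → 6 h 2 min
Thu: 06:02–15:27 = 9 h 25 min; less 30 min break → 8 h 55 min
Fri: 09:25–19:06 = 9 h 41 min; less 30 min break → 9 h 11 min
Sat: 08:16–12:18 = 4 h 2 min; less 30 min break → 3 h 32 min
Sun: 10:12–16:07 = 5 h 55 min; less 30 min break → 5 h 25 min
Total: 8 h 5 min + 7 h 8 min + 6 h 2 min + 8 h 55 min + 9 h 11 min + 3 h 32 min + 5 h 25 min = 48 h 18 min.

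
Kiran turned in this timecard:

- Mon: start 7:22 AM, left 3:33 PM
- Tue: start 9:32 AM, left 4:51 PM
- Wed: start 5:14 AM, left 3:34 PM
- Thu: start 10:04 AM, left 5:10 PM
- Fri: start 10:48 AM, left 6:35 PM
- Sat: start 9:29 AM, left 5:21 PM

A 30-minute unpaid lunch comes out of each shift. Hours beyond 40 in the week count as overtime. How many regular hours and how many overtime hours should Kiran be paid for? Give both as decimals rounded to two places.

Regular 40.00 hours, overtime 5.58 hours

Mon: 7:22 AM–3:33 PM = 8 h 11 min; less 30 min break → 7 h 41 min
Tue: 9:32 AM–4:51 PM = 7 h 19 min; less 30 min break → 6 h 49 min
Wed: 5:14 AM–3:34 PM = 10 h 20 min; less 30 min break → 9 h 50 min
Thu: 10:04 AM–5:10 PM = 7 h 6 min; less 30 min break → 6 h 36 min
Fri: 10:48 AM–6:35 PM = 7 h 47 min; less 30 min break → 7 h 17 min
Sat: 9:29 AM–5:21 PM = 7 h 52 min; less 30 min break → 7 h 22 min
Total worked: 45 h 35 min = 45.58 h.
Threshold 40 h → overtime 5 h 35 min, regular 40 h 0 min.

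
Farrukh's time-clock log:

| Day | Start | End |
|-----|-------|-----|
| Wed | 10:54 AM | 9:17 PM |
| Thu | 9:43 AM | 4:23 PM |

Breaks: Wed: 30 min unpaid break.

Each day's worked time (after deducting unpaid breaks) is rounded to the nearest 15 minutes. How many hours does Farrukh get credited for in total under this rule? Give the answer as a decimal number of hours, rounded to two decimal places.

Wed: 10:54 AM–9:17 PM = 10 h 23 min − 30 min = 9 h 53 min → rounds to 10 h 0 min
Thu: 9:43 AM–4:23 PM = 6 h 40 min → rounds to 6 h 45 min
Total credited: 16 h 45 min.

16.75 hours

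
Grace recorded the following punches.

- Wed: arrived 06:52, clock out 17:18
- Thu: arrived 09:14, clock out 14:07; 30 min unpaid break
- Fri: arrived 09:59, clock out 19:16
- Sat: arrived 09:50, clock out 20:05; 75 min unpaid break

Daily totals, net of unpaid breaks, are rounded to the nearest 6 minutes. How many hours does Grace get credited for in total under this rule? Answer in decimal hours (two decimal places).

33.10 hours

Wed: 06:52–17:18 = 10 h 26 min → rounds to 10 h 24 min
Thu: 09:14–14:07 = 4 h 53 min − 30 min = 4 h 23 min → rounds to 4 h 24 min
Fri: 09:59–19:16 = 9 h 17 min → rounds to 9 h 18 min
Sat: 09:50–20:05 = 10 h 15 min − 75 min = 9 h 0 min → rounds to 9 h 0 min
Total credited: 33 h 6 min.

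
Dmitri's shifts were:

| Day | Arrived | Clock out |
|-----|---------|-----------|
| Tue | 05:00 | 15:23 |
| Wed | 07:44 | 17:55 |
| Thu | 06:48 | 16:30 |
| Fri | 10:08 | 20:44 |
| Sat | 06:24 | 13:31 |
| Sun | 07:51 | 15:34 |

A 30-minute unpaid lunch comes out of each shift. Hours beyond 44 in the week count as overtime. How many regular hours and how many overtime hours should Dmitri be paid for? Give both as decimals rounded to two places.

Regular 44.00 hours, overtime 8.70 hours

Tue: 05:00–15:23 = 10 h 23 min; less 30 min break → 9 h 53 min
Wed: 07:44–17:55 = 10 h 11 min; less 30 min break → 9 h 41 min
Thu: 06:48–16:30 = 9 h 42 min; less 30 min break → 9 h 12 min
Fri: 10:08–20:44 = 10 h 36 min; less 30 min break → 10 h 6 min
Sat: 06:24–13:31 = 7 h 7 min; less 30 min break → 6 h 37 min
Sun: 07:51–15:34 = 7 h 43 min; less 30 min break → 7 h 13 min
Total worked: 52 h 42 min = 52.70 h.
Threshold 44 h → overtime 8 h 42 min, regular 44 h 0 min.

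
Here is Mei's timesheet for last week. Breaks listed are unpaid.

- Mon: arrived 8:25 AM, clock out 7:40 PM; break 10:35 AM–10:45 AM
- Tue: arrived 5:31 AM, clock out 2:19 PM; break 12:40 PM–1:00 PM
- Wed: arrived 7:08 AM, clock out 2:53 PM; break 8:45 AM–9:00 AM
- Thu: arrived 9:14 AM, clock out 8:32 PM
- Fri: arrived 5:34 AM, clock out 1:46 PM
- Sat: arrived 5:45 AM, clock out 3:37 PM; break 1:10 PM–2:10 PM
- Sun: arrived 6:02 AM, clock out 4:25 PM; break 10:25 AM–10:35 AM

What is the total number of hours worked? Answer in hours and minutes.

Mon: 8:25 AM–7:40 PM = 11 h 15 min; less 10 min break → 11 h 5 min
Tue: 5:31 AM–2:19 PM = 8 h 48 min; less 20 min break → 8 h 28 min
Wed: 7:08 AM–2:53 PM = 7 h 45 min; less 15 min break → 7 h 30 min
Thu: 9:14 AM–8:32 PM = 11 h 18 min
Fri: 5:34 AM–1:46 PM = 8 h 12 min
Sat: 5:45 AM–3:37 PM = 9 h 52 min; less 60 min break → 8 h 52 min
Sun: 6:02 AM–4:25 PM = 10 h 23 min; less 10 min break → 10 h 13 min
Total: 11 h 5 min + 8 h 28 min + 7 h 30 min + 11 h 18 min + 8 h 12 min + 8 h 52 min + 10 h 13 min = 65 h 38 min.

65 h 38 min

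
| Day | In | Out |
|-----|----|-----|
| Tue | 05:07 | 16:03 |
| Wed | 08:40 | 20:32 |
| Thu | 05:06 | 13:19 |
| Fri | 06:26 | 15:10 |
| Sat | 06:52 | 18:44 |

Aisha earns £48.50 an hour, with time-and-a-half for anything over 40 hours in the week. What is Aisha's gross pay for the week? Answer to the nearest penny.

Tue: 05:07–16:03 = 10 h 56 min
Wed: 08:40–20:32 = 11 h 52 min
Thu: 05:06–13:19 = 8 h 13 min
Fri: 06:26–15:10 = 8 h 44 min
Sat: 06:52–18:44 = 11 h 52 min
Total worked: 51 h 37 min = 3097 min.
Regular 40 h 0 min = 2400 min at £48.50/h; overtime 11 h 37 min = 697 min at £72.75/h.
Pay = (2400 × £48.50 + 697 × £72.75) ÷ 60 = £2785.11.

£2785.11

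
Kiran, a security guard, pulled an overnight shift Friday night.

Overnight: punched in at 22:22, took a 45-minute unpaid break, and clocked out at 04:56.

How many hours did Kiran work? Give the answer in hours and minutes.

5 h 49 min

Overnight: 22:22 → midnight = 1 h 38 min; midnight → 04:56 = 4 h 56 min; span 6 h 34 min; less 45 min break → 5 h 49 min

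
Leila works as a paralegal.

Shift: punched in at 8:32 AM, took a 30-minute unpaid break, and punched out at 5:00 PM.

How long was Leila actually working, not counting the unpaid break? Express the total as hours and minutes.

Shift: 8:32 AM–5:00 PM = 8 h 28 min; less 30 min break → 7 h 58 min

7 h 58 min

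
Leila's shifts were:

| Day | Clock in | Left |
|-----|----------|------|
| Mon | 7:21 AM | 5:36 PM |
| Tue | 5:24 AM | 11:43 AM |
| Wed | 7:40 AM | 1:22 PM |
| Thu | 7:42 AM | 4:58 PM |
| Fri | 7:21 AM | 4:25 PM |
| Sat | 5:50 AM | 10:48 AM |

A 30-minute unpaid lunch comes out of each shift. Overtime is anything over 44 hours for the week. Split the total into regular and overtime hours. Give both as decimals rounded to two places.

Regular 42.57 hours, overtime 0.00 hours

Mon: 7:21 AM–5:36 PM = 10 h 15 min; less 30 min break → 9 h 45 min
Tue: 5:24 AM–11:43 AM = 6 h 19 min; less 30 min break → 5 h 49 min
Wed: 7:40 AM–1:22 PM = 5 h 42 min; less 30 min break → 5 h 12 min
Thu: 7:42 AM–4:58 PM = 9 h 16 min; less 30 min break → 8 h 46 min
Fri: 7:21 AM–4:25 PM = 9 h 4 min; less 30 min break → 8 h 34 min
Sat: 5:50 AM–10:48 AM = 4 h 58 min; less 30 min break → 4 h 28 min
Total worked: 42 h 34 min = 42.57 h.
Threshold 44 h → overtime 0 h 0 min, regular 42 h 34 min.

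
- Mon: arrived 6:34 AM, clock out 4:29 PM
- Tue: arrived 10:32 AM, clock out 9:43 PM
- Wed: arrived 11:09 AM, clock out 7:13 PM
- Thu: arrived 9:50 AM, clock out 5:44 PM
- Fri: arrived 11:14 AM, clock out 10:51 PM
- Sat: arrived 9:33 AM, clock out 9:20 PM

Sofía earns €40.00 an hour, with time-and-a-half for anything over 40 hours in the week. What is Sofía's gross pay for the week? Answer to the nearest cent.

Mon: 6:34 AM–4:29 PM = 9 h 55 min
Tue: 10:32 AM–9:43 PM = 11 h 11 min
Wed: 11:09 AM–7:13 PM = 8 h 4 min
Thu: 9:50 AM–5:44 PM = 7 h 54 min
Fri: 11:14 AM–10:51 PM = 11 h 37 min
Sat: 9:33 AM–9:20 PM = 11 h 47 min
Total worked: 60 h 28 min = 3628 min.
Regular 40 h 0 min = 2400 min at €40.00/h; overtime 20 h 28 min = 1228 min at €60.00/h.
Pay = (2400 × €40.00 + 1228 × €60.00) ÷ 60 = €2828.00.

€2828.00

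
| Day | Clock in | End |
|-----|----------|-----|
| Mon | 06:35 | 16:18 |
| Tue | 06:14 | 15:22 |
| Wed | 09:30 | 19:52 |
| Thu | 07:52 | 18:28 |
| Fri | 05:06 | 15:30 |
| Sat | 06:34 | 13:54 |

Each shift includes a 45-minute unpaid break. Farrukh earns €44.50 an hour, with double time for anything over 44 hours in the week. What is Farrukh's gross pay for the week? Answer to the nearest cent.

€2763.45

Mon: 06:35–16:18 = 9 h 43 min; less 45 min break → 8 h 58 min
Tue: 06:14–15:22 = 9 h 8 min; less 45 min break → 8 h 23 min
Wed: 09:30–19:52 = 10 h 22 min; less 45 min break → 9 h 37 min
Thu: 07:52–18:28 = 10 h 36 min; less 45 min break → 9 h 51 min
Fri: 05:06–15:30 = 10 h 24 min; less 45 min break → 9 h 39 min
Sat: 06:34–13:54 = 7 h 20 min; less 45 min break → 6 h 35 min
Total worked: 53 h 3 min = 3183 min.
Regular 44 h 0 min = 2640 min at €44.50/h; overtime 9 h 3 min = 543 min at €89.00/h.
Pay = (2640 × €44.50 + 543 × €89.00) ÷ 60 = €2763.45.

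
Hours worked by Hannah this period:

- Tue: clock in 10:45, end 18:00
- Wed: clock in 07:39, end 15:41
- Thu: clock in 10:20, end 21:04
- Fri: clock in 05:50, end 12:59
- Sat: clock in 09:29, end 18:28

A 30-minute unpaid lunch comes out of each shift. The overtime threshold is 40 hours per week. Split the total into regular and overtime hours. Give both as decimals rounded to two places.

Regular 39.65 hours, overtime 0.00 hours

Tue: 10:45–18:00 = 7 h 15 min; less 30 min break → 6 h 45 min
Wed: 07:39–15:41 = 8 h 2 min; less 30 min break → 7 h 32 min
Thu: 10:20–21:04 = 10 h 44 min; less 30 min break → 10 h 14 min
Fri: 05:50–12:59 = 7 h 9 min; less 30 min break → 6 h 39 min
Sat: 09:29–18:28 = 8 h 59 min; less 30 min break → 8 h 29 min
Total worked: 39 h 39 min = 39.65 h.
Threshold 40 h → overtime 0 h 0 min, regular 39 h 39 min.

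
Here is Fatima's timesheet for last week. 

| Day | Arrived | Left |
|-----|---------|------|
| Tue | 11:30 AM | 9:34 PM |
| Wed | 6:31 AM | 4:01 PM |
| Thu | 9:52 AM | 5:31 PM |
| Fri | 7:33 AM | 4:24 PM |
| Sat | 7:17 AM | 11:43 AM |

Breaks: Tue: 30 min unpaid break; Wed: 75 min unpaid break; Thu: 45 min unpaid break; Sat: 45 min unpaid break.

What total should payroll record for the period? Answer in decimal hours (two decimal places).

Tue: 11:30 AM–9:34 PM = 10 h 4 min; less 30 min break → 9 h 34 min
Wed: 6:31 AM–4:01 PM = 9 h 30 min; less 75 min break → 8 h 15 min
Thu: 9:52 AM–5:31 PM = 7 h 39 min; less 45 min break → 6 h 54 min
Fri: 7:33 AM–4:24 PM = 8 h 51 min
Sat: 7:17 AM–11:43 AM = 4 h 26 min; less 45 min break → 3 h 41 min
Total: 9 h 34 min + 8 h 15 min + 6 h 54 min + 8 h 51 min + 3 h 41 min = 37 h 15 min.

37.25 hours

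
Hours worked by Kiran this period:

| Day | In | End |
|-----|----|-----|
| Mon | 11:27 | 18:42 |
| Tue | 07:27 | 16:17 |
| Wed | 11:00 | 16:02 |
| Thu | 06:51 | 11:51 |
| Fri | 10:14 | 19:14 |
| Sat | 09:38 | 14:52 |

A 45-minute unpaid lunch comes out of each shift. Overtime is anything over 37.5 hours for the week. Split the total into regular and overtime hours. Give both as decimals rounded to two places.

Regular 35.85 hours, overtime 0.00 hours

Mon: 11:27–18:42 = 7 h 15 min; less 45 min break → 6 h 30 min
Tue: 07:27–16:17 = 8 h 50 min; less 45 min break → 8 h 5 min
Wed: 11:00–16:02 = 5 h 2 min; less 45 min break → 4 h 17 min
Thu: 06:51–11:51 = 5 h 0 min; less 45 min break → 4 h 15 min
Fri: 10:14–19:14 = 9 h 0 min; less 45 min break → 8 h 15 min
Sat: 09:38–14:52 = 5 h 14 min; less 45 min break → 4 h 29 min
Total worked: 35 h 51 min = 35.85 h.
Threshold 37.5 h → overtime 0 h 0 min, regular 35 h 51 min.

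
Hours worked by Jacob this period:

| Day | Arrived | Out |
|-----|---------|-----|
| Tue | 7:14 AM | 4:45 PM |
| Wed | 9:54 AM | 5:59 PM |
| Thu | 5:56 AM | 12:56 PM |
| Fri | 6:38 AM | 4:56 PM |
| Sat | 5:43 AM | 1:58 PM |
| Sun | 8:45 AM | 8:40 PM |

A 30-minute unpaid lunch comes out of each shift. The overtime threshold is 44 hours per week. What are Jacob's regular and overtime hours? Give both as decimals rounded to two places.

Tue: 7:14 AM–4:45 PM = 9 h 31 min; less 30 min break → 9 h 1 min
Wed: 9:54 AM–5:59 PM = 8 h 5 min; less 30 min break → 7 h 35 min
Thu: 5:56 AM–12:56 PM = 7 h 0 min; less 30 min break → 6 h 30 min
Fri: 6:38 AM–4:56 PM = 10 h 18 min; less 30 min break → 9 h 48 min
Sat: 5:43 AM–1:58 PM = 8 h 15 min; less 30 min break → 7 h 45 min
Sun: 8:45 AM–8:40 PM = 11 h 55 min; less 30 min break → 11 h 25 min
Total worked: 52 h 4 min = 52.07 h.
Threshold 44 h → overtime 8 h 4 min, regular 44 h 0 min.

Regular 44.00 hours, overtime 8.07 hours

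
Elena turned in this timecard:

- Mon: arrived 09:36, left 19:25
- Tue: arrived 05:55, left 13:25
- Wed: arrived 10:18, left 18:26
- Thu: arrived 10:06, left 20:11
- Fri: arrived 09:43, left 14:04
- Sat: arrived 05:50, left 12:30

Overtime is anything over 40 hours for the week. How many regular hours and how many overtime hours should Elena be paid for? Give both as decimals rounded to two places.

Mon: 09:36–19:25 = 9 h 49 min
Tue: 05:55–13:25 = 7 h 30 min
Wed: 10:18–18:26 = 8 h 8 min
Thu: 10:06–20:11 = 10 h 5 min
Fri: 09:43–14:04 = 4 h 21 min
Sat: 05:50–12:30 = 6 h 40 min
Total worked: 46 h 33 min = 46.55 h.
Threshold 40 h → overtime 6 h 33 min, regular 40 h 0 min.

Regular 40.00 hours, overtime 6.55 hours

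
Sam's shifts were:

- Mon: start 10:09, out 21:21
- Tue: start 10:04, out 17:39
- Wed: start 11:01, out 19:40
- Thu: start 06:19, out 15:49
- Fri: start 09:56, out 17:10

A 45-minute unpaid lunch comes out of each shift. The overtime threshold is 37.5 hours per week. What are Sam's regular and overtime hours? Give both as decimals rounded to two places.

Regular 37.50 hours, overtime 2.92 hours

Mon: 10:09–21:21 = 11 h 12 min; less 45 min break → 10 h 27 min
Tue: 10:04–17:39 = 7 h 35 min; less 45 min break → 6 h 50 min
Wed: 11:01–19:40 = 8 h 39 min; less 45 min break → 7 h 54 min
Thu: 06:19–15:49 = 9 h 30 min; less 45 min break → 8 h 45 min
Fri: 09:56–17:10 = 7 h 14 min; less 45 min break → 6 h 29 min
Total worked: 40 h 25 min = 40.42 h.
Threshold 37.5 h → overtime 2 h 55 min, regular 37 h 30 min.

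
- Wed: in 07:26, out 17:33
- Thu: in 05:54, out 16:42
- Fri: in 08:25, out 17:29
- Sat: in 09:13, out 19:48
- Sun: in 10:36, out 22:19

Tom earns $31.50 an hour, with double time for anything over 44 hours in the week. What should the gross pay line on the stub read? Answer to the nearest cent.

$1907.85

Wed: 07:26–17:33 = 10 h 7 min
Thu: 05:54–16:42 = 10 h 48 min
Fri: 08:25–17:29 = 9 h 4 min
Sat: 09:13–19:48 = 10 h 35 min
Sun: 10:36–22:19 = 11 h 43 min
Total worked: 52 h 17 min = 3137 min.
Regular 44 h 0 min = 2640 min at $31.50/h; overtime 8 h 17 min = 497 min at $63.00/h.
Pay = (2640 × $31.50 + 497 × $63.00) ÷ 60 = $1907.85.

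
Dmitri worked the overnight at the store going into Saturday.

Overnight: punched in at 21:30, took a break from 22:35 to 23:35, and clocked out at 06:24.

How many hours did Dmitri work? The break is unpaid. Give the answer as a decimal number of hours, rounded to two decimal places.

Overnight: 21:30 → midnight = 2 h 30 min; midnight → 06:24 = 6 h 24 min; span 8 h 54 min; less 60 min break → 7 h 54 min

7.90 hours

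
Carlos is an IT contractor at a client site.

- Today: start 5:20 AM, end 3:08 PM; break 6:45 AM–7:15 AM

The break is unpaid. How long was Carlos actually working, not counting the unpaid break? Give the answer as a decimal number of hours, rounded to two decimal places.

9.30 hours

Today: 5:20 AM–3:08 PM = 9 h 48 min; less 30 min break → 9 h 18 min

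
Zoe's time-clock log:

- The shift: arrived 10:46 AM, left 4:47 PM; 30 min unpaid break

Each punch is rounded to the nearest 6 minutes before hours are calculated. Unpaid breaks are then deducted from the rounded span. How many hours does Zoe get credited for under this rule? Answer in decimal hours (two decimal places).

The shift: in 10:46 AM→10:48 AM, out 4:47 PM→4:48 PM; 6 h 0 min − 30 min = 5 h 30 min

5.50 hours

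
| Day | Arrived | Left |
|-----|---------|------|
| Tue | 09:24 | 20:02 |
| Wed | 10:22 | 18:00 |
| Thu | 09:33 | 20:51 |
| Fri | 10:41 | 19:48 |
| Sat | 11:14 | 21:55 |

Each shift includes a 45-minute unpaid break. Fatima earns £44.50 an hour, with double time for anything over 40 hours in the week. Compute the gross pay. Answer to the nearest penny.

Tue: 09:24–20:02 = 10 h 38 min; less 45 min break → 9 h 53 min
Wed: 10:22–18:00 = 7 h 38 min; less 45 min break → 6 h 53 min
Thu: 09:33–20:51 = 11 h 18 min; less 45 min break → 10 h 33 min
Fri: 10:41–19:48 = 9 h 7 min; less 45 min break → 8 h 22 min
Sat: 11:14–21:55 = 10 h 41 min; less 45 min break → 9 h 56 min
Total worked: 45 h 37 min = 2737 min.
Regular 40 h 0 min = 2400 min at £44.50/h; overtime 5 h 37 min = 337 min at £89.00/h.
Pay = (2400 × £44.50 + 337 × £89.00) ÷ 60 = £2279.88.

£2279.88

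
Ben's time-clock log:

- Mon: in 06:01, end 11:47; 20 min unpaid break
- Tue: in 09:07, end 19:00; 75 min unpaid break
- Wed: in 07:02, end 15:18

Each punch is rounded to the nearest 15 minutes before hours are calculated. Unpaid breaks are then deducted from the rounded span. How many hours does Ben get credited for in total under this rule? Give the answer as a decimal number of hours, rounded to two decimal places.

Mon: in 06:01→06:00, out 11:47→11:45; 5 h 45 min − 20 min = 5 h 25 min
Tue: in 09:07→09:00, out 19:00→19:00; 10 h 0 min − 75 min = 8 h 45 min
Wed: in 07:02→07:00, out 15:18→15:15; 8 h 15 min
Total credited: 22 h 25 min.

22.42 hours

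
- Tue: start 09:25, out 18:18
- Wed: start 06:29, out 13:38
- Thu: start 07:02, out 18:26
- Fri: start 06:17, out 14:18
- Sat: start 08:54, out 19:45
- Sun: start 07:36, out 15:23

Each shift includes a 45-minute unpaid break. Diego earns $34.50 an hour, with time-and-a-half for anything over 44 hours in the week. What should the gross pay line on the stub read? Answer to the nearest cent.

Tue: 09:25–18:18 = 8 h 53 min; less 45 min break → 8 h 8 min
Wed: 06:29–13:38 = 7 h 9 min; less 45 min break → 6 h 24 min
Thu: 07:02–18:26 = 11 h 24 min; less 45 min break → 10 h 39 min
Fri: 06:17–14:18 = 8 h 1 min; less 45 min break → 7 h 16 min
Sat: 08:54–19:45 = 10 h 51 min; less 45 min break → 10 h 6 min
Sun: 07:36–15:23 = 7 h 47 min; less 45 min break → 7 h 2 min
Total worked: 49 h 35 min = 2975 min.
Regular 44 h 0 min = 2640 min at $34.50/h; overtime 5 h 35 min = 335 min at $51.75/h.
Pay = (2640 × $34.50 + 335 × $51.75) ÷ 60 = $1806.94.

$1806.94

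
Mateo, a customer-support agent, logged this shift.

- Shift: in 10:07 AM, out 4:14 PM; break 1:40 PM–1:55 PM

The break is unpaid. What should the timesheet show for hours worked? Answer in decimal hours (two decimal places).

5.87 hours

Shift: 10:07 AM–4:14 PM = 6 h 7 min; less 15 min break → 5 h 52 min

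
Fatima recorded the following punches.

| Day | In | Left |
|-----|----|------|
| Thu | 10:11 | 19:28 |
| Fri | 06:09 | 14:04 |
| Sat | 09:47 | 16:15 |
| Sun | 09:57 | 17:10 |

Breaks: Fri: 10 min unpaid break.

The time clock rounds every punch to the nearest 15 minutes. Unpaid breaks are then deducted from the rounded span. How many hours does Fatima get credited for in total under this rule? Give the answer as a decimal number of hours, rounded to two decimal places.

Thu: in 10:11→10:15, out 19:28→19:30; 9 h 15 min
Fri: in 06:09→06:15, out 14:04→14:00; 7 h 45 min − 10 min = 7 h 35 min
Sat: in 09:47→09:45, out 16:15→16:15; 6 h 30 min
Sun: in 09:57→10:00, out 17:10→17:15; 7 h 15 min
Total credited: 30 h 35 min.

30.58 hours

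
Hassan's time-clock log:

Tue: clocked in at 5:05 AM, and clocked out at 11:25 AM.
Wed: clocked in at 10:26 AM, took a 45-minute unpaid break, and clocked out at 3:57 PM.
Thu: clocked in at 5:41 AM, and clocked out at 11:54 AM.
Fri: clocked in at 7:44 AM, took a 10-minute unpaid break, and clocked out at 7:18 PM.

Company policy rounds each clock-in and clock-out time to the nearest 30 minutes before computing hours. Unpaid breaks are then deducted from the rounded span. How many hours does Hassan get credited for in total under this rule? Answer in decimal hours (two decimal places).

Tue: in 5:05 AM→5:00 AM, out 11:25 AM→11:30 AM; 6 h 30 min
Wed: in 10:26 AM→10:30 AM, out 3:57 PM→4:00 PM; 5 h 30 min − 45 min = 4 h 45 min
Thu: in 5:41 AM→5:30 AM, out 11:54 AM→12:00 PM; 6 h 30 min
Fri: in 7:44 AM→7:30 AM, out 7:18 PM→7:30 PM; 12 h 0 min − 10 min = 11 h 50 min
Total credited: 29 h 35 min.

29.58 hours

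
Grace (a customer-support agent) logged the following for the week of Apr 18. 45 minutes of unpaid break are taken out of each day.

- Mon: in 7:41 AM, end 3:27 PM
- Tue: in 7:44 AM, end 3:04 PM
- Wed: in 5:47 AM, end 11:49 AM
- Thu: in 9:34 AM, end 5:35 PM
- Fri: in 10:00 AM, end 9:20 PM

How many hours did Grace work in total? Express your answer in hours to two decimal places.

Mon: 7:41 AM–3:27 PM = 7 h 46 min; less 45 min break → 7 h 1 min
Tue: 7:44 AM–3:04 PM = 7 h 20 min; less 45 min break → 6 h 35 min
Wed: 5:47 AM–11:49 AM = 6 h 2 min; less 45 min break → 5 h 17 min
Thu: 9:34 AM–5:35 PM = 8 h 1 min; less 45 min break → 7 h 16 min
Fri: 10:00 AM–9:20 PM = 11 h 20 min; less 45 min break → 10 h 35 min
Total: 7 h 1 min + 6 h 35 min + 5 h 17 min + 7 h 16 min + 10 h 35 min = 36 h 44 min.

36.73 hours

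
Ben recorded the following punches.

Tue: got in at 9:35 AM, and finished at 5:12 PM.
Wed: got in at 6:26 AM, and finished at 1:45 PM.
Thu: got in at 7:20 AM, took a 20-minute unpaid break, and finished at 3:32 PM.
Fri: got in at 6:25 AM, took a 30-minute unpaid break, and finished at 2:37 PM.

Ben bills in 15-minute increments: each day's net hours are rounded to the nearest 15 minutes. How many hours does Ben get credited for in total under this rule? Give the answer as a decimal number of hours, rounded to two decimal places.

Tue: 9:35 AM–5:12 PM = 7 h 37 min → rounds to 7 h 30 min
Wed: 6:26 AM–1:45 PM = 7 h 19 min → rounds to 7 h 15 min
Thu: 7:20 AM–3:32 PM = 8 h 12 min − 20 min = 7 h 52 min → rounds to 7 h 45 min
Fri: 6:25 AM–2:37 PM = 8 h 12 min − 30 min = 7 h 42 min → rounds to 7 h 45 min
Total credited: 30 h 15 min.

30.25 hours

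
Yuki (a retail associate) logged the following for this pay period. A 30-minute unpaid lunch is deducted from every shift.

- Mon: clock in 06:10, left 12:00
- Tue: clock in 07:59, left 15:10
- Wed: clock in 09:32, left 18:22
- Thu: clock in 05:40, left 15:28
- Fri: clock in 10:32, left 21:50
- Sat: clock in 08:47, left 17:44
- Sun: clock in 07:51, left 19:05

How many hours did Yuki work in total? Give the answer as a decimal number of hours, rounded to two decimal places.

59.63 hours

Mon: 06:10–12:00 = 5 h 50 min; less 30 min break → 5 h 20 min
Tue: 07:59–15:10 = 7 h 11 min; less 30 min break → 6 h 41 min
Wed: 09:32–18:22 = 8 h 50 min; less 30 min break → 8 h 20 min
Thu: 05:40–15:28 = 9 h 48 min; less 30 min break → 9 h 18 min
Fri: 10:32–21:50 = 11 h 18 min; less 30 min break → 10 h 48 min
Sat: 08:47–17:44 = 8 h 57 min; less 30 min break → 8 h 27 min
Sun: 07:51–19:05 = 11 h 14 min; less 30 min break → 10 h 44 min
Total: 5 h 20 min + 6 h 41 min + 8 h 20 min + 9 h 18 min + 10 h 48 min + 8 h 27 min + 10 h 44 min = 59 h 38 min.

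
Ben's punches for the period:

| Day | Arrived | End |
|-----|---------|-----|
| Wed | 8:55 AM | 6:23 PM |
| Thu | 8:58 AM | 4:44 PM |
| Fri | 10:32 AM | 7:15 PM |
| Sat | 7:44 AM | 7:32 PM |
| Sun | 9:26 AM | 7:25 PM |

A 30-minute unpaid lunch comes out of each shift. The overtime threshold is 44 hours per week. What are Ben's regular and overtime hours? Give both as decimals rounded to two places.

Wed: 8:55 AM–6:23 PM = 9 h 28 min; less 30 min break → 8 h 58 min
Thu: 8:58 AM–4:44 PM = 7 h 46 min; less 30 min break → 7 h 16 min
Fri: 10:32 AM–7:15 PM = 8 h 43 min; less 30 min break → 8 h 13 min
Sat: 7:44 AM–7:32 PM = 11 h 48 min; less 30 min break → 11 h 18 min
Sun: 9:26 AM–7:25 PM = 9 h 59 min; less 30 min break → 9 h 29 min
Total worked: 45 h 14 min = 45.23 h.
Threshold 44 h → overtime 1 h 14 min, regular 44 h 0 min.

Regular 44.00 hours, overtime 1.23 hours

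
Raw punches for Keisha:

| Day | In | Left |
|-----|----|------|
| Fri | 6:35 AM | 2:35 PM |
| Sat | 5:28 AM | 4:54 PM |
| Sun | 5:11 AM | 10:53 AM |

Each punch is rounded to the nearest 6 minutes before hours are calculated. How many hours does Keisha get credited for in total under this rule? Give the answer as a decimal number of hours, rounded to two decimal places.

Fri: in 6:35 AM→6:36 AM, out 2:35 PM→2:36 PM; 8 h 0 min
Sat: in 5:28 AM→5:30 AM, out 4:54 PM→4:54 PM; 11 h 24 min
Sun: in 5:11 AM→5:12 AM, out 10:53 AM→10:54 AM; 5 h 42 min
Total credited: 25 h 6 min.

25.10 hours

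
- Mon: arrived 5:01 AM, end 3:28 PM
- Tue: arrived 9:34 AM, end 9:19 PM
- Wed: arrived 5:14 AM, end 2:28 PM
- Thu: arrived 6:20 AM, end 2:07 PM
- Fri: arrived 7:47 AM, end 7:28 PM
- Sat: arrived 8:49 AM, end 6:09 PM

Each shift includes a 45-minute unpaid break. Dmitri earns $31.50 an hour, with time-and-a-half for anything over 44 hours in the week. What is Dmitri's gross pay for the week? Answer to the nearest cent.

Mon: 5:01 AM–3:28 PM = 10 h 27 min; less 45 min break → 9 h 42 min
Tue: 9:34 AM–9:19 PM = 11 h 45 min; less 45 min break → 11 h 0 min
Wed: 5:14 AM–2:28 PM = 9 h 14 min; less 45 min break → 8 h 29 min
Thu: 6:20 AM–2:07 PM = 7 h 47 min; less 45 min break → 7 h 2 min
Fri: 7:47 AM–7:28 PM = 11 h 41 min; less 45 min break → 10 h 56 min
Sat: 8:49 AM–6:09 PM = 9 h 20 min; less 45 min break → 8 h 35 min
Total worked: 55 h 44 min = 3344 min.
Regular 44 h 0 min = 2640 min at $31.50/h; overtime 11 h 44 min = 704 min at $47.25/h.
Pay = (2640 × $31.50 + 704 × $47.25) ÷ 60 = $1940.40.

$1940.40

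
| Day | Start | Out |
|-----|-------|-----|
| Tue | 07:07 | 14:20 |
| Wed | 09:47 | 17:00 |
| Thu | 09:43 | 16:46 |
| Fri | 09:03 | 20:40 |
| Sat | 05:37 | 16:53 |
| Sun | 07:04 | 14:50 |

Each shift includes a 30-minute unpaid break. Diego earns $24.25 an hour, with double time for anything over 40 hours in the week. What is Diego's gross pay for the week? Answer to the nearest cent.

Tue: 07:07–14:20 = 7 h 13 min; less 30 min break → 6 h 43 min
Wed: 09:47–17:00 = 7 h 13 min; less 30 min break → 6 h 43 min
Thu: 09:43–16:46 = 7 h 3 min; less 30 min break → 6 h 33 min
Fri: 09:03–20:40 = 11 h 37 min; less 30 min break → 11 h 7 min
Sat: 05:37–16:53 = 11 h 16 min; less 30 min break → 10 h 46 min
Sun: 07:04–14:50 = 7 h 46 min; less 30 min break → 7 h 16 min
Total worked: 49 h 8 min = 2948 min.
Regular 40 h 0 min = 2400 min at $24.25/h; overtime 9 h 8 min = 548 min at $48.50/h.
Pay = (2400 × $24.25 + 548 × $48.50) ÷ 60 = $1412.97.

$1412.97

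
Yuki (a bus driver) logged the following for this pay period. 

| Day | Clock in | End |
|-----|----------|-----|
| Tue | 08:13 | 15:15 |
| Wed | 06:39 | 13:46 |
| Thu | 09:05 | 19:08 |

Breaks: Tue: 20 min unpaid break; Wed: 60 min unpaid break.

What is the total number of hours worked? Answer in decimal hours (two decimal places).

22.87 hours

Tue: 08:13–15:15 = 7 h 2 min; less 20 min break → 6 h 42 min
Wed: 06:39–13:46 = 7 h 7 min; less 60 min break → 6 h 7 min
Thu: 09:05–19:08 = 10 h 3 min
Total: 6 h 42 min + 6 h 7 min + 10 h 3 min = 22 h 52 min.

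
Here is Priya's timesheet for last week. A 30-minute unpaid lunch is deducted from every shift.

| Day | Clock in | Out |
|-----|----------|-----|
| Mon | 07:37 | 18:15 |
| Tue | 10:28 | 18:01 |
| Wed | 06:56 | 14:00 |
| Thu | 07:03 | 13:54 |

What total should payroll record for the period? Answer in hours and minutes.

Mon: 07:37–18:15 = 10 h 38 min; less 30 min break → 10 h 8 min
Tue: 10:28–18:01 = 7 h 33 min; less 30 min break → 7 h 3 min
Wed: 06:56–14:00 = 7 h 4 min; less 30 min break → 6 h 34 min
Thu: 07:03–13:54 = 6 h 51 min; less 30 min break → 6 h 21 min
Total: 10 h 8 min + 7 h 3 min + 6 h 34 min + 6 h 21 min = 30 h 6 min.

30 h 6 min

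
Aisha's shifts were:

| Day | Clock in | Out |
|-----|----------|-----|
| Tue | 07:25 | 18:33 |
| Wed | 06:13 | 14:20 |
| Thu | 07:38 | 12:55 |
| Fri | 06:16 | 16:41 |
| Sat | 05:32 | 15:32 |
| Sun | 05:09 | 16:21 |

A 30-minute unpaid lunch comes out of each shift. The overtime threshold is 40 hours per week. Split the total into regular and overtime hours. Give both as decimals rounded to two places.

Regular 40.00 hours, overtime 13.15 hours

Tue: 07:25–18:33 = 11 h 8 min; less 30 min break → 10 h 38 min
Wed: 06:13–14:20 = 8 h 7 min; less 30 min break → 7 h 37 min
Thu: 07:38–12:55 = 5 h 17 min; less 30 min break → 4 h 47 min
Fri: 06:16–16:41 = 10 h 25 min; less 30 min break → 9 h 55 min
Sat: 05:32–15:32 = 10 h 0 min; less 30 min break → 9 h 30 min
Sun: 05:09–16:21 = 11 h 12 min; less 30 min break → 10 h 42 min
Total worked: 53 h 9 min = 53.15 h.
Threshold 40 h → overtime 13 h 9 min, regular 40 h 0 min.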